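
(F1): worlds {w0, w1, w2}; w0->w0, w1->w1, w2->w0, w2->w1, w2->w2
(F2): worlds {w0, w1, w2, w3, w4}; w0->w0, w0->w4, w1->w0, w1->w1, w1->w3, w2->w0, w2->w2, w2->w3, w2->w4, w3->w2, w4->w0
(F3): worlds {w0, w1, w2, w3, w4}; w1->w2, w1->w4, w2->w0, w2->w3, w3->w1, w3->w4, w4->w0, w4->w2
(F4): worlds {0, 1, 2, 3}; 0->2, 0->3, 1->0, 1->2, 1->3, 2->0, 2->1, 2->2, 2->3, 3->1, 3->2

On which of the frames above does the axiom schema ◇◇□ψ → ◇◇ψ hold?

(F1), (F2), (F4)

Frame correspondent (Sahlqvist): ∀x ∀y (xR²y → ∃w (yRw ∧ xR²w)) — i.e. a generalized confluence (Geach) condition.
(F1): condition met.
(F2): condition met.
(F3): fails — w1R²w0 but no w with w0Rw and w1R²w.
(F4): condition met.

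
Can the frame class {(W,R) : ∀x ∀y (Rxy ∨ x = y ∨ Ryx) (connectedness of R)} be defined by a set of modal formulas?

No — not modally definable

Modal frame validity is preserved under disjoint unions.
Take 4 disjoint single-world reflexive frames: each is trivially connected, but their disjoint union has 4 worlds with no edge between distinct components, so it is not connected.
Hence connectedness of R is not modally definable.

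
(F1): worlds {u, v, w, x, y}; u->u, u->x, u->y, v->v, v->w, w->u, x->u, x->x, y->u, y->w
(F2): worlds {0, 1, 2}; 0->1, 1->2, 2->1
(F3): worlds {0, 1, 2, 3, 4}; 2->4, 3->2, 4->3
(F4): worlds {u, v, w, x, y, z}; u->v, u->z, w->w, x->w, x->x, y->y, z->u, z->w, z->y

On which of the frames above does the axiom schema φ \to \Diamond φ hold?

The schema corresponds to reflexivity: \forall x Rxx.
(F1): fails — world w does not see itself.
(F2): fails — world 0 does not see itself.
(F3): fails — world 0 does not see itself.
(F4): fails — world u does not see itself.
Valid on no frame.

none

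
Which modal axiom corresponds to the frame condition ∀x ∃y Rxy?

A defining formula is □p → ◇p (the D axiom).
Suppose □p→◇p is valid. At any x set V(p)=W. Then □p at x, so ◇p at x, so x has a successor.

□p → ◇p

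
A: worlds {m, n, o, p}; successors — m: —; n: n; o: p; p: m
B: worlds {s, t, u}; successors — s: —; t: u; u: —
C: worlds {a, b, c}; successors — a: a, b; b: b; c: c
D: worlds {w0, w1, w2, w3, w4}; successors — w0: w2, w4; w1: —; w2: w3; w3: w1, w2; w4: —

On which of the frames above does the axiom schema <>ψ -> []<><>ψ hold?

none

Frame correspondent (Sahlqvist): forall x forall y forall z ((xRy & xRz) -> exists w (y = w & z R^2 w)) — i.e. a generalized confluence (Geach) condition.
A: fails — oRp, oRp but no w with p=w and pR²w.
B: fails — tRu, tRu but no w with u=w and uR²w.
C: fails — aRa, aRb but no w with a=w and bR²w.
D: fails — w0Rw2, w0Rw4 but no w with w2=w and w4R²w.
Valid on no frame.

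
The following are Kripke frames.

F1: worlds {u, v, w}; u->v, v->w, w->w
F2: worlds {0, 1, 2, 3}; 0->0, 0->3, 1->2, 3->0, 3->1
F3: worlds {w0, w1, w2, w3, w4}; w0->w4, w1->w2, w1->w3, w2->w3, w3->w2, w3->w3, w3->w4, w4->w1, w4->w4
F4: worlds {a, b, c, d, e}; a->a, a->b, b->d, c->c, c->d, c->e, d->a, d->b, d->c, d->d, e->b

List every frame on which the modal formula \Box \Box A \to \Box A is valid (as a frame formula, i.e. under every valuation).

F3

The schema corresponds to density: \forall x \forall y (Rxy \to \exists z (Rxz \wedge Rzy)).
F1: fails — Ruv but no z with Ruz and Rzv.
F2: fails — R31 but no z with R3z and Rz1.
F3: holds.
F4: fails — Reb but no z with Rez and Rzb.
Valid on: F3.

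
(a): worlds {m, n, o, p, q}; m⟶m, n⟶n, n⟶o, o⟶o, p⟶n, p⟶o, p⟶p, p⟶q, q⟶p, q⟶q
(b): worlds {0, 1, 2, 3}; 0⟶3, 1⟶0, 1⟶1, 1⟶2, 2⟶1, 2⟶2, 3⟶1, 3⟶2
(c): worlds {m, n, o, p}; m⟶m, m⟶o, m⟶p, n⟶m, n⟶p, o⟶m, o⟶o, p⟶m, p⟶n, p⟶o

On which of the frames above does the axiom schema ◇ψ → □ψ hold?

none

The schema corresponds to partial functionality: ∀x ∀y ∀z (Rxy ∧ Rxz → y = z).
(a): fails — n sees both n and o.
(b): fails — 1 sees both 0 and 1.
(c): fails — m sees both m and o.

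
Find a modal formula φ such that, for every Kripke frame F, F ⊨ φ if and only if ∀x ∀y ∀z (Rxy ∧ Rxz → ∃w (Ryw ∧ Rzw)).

The condition is convergence. The .2 schema ◇□s → □◇s defines it.
Suppose ◇□s→□◇s is valid. Take Rxy, Rxz and set V(s)={w : Ryw}. Then □s at y so ◇□s at x, so □◇s at x, so ◇s at z, giving w with Rzw and Ryw.

◇□s → □◇s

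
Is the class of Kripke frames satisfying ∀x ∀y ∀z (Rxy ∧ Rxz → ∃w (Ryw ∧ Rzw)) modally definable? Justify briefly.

This is a Sahlqvist condition; the .2 axiom ◇□q → □◇q defines it.

Yes, by ◇□q → □◇q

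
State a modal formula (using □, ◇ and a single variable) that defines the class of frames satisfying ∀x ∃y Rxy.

The condition is seriality. The D schema □p → ◇p defines it.

□p → ◇p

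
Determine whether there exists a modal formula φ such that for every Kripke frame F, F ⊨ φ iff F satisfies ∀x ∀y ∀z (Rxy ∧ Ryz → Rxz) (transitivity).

Yes, by □p → □□p

The condition is transitivity. A defining modal formula is □p → □□p.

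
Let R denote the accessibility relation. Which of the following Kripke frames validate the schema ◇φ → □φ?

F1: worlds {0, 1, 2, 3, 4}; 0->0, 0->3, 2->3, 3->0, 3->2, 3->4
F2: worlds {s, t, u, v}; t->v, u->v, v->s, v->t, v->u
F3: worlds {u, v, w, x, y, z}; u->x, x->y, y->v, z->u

Frame correspondent (Sahlqvist): ∀x ∀y ∀z (Rxy ∧ Rxz → y = z) — i.e. partial functionality.
F1: fails — 0 sees both 0 and 3.
F2: fails — v sees both s and t.
F3: holds.
Valid on: F3.

F3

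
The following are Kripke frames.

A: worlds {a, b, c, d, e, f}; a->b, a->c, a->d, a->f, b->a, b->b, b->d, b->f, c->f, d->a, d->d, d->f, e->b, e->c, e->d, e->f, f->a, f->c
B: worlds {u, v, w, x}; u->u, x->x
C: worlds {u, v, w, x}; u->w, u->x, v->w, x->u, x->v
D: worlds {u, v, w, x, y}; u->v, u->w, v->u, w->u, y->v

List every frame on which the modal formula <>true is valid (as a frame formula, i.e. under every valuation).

A

This is the axiom for seriality; its first-order frame correspondent is forall x exists y Rxy.
A: holds.
B: fails — world v has no successor.
C: fails — world w has no successor.
D: fails — world x has no successor.
Valid on: A.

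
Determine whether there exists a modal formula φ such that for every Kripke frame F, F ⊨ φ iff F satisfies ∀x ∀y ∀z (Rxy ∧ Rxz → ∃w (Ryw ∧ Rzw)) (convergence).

Definable; ◇□q → □◇q defines it

Yes: it is convergence, defined by the .2 schema ◇□q → □◇q.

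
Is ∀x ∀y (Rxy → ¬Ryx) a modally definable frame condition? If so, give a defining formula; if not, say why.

Not definable by any modal formula

Any modally definable frame class is closed under surjective bounded morphisms.
The 4-cycle (worlds s,t,u,v with s→t→u→v→s) is asymmetric. Mapping every world to a single reflexive point • is a surjective bounded morphism, and the reflexive point is not asymmetric (R•• but asymmetry requires ¬R••).
So the class is not modally definable.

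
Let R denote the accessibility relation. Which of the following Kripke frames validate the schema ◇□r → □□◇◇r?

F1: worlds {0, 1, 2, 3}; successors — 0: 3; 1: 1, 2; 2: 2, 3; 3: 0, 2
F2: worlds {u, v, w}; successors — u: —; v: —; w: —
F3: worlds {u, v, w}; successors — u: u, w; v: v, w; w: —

F1, F2

This is the axiom for a generalized confluence (Geach) condition; its first-order frame correspondent is ∀x ∀y ∀z ((xRy ∧ xR²z) → ∃w (yRw ∧ zR²w)).
F1: satisfies the condition.
F2: satisfies the condition.
F3: fails — uRu, uR²w but no t with uRt and wR²t.
Valid on: F1, F2.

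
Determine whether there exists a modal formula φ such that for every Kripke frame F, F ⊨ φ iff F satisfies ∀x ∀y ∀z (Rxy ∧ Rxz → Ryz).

Yes — defined by ◇r → □◇r

The condition is the Euclidean property. A defining modal formula is ◇r → □◇r.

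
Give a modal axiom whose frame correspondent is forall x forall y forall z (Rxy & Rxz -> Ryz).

◇r → □◇r

A defining formula is ◇r → □◇r (the 5 axiom).
Suppose ◇r→□◇r is valid. Take Rxy, Rxz and set V(r)={y}. Then ◇r at x, so □◇r at x, so ◇r at z, so some w with Rzw has r; w=y, i.e. Rzy. By symmetry of the argument, Ryz.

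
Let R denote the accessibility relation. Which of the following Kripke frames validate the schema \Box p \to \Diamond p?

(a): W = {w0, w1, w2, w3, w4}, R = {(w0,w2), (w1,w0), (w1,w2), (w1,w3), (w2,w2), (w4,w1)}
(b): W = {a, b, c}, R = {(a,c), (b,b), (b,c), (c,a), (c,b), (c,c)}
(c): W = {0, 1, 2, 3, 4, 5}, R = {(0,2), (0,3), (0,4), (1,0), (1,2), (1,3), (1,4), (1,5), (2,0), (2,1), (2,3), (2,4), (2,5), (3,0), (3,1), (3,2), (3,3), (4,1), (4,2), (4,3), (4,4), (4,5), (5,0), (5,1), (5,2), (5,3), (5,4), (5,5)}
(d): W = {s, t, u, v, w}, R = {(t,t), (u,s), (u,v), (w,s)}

(b), (c)

Frame correspondent (Sahlqvist): \forall x \exists y Rxy — i.e. seriality.
(a): fails — world w3 has no successor.
(b): ✓.
(c): ✓.
(d): fails — world s has no successor.
Valid on: (b), (c).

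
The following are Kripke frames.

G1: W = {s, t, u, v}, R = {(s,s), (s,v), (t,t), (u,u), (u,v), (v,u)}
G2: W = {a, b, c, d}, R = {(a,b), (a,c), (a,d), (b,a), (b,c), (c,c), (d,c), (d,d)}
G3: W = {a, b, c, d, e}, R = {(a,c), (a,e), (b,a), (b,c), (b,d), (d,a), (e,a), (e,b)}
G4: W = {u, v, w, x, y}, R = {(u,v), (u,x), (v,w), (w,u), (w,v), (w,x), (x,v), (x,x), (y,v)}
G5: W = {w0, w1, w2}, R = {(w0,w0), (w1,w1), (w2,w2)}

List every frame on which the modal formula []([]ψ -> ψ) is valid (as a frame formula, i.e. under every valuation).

The schema corresponds to shift-reflexivity: forall x forall y (Rxy -> Ryy).
G1: fails — Ruv but not Rvv.
G2: fails — Rab but not Rbb.
G3: fails — Rbc but not Rcc.
G4: fails — Ruv but not Rvv.
G5: ✓.
Valid on: G5.

G5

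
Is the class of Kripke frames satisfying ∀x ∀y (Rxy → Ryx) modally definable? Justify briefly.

Yes — defined by q → □◇q

The condition is symmetry. A defining modal formula is q → □◇q.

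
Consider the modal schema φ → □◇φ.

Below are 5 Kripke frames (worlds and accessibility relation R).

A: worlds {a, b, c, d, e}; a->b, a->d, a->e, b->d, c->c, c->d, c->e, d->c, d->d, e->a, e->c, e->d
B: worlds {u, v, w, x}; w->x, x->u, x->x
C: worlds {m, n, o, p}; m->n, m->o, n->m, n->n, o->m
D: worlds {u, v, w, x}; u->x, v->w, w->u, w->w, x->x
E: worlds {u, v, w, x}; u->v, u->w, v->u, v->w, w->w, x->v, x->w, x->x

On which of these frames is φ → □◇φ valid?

Frame correspondent (Sahlqvist): ∀x ∀y (Rxy → Ryx) — i.e. symmetry.
A: fails — Rab but not Rba.
B: fails — Rxu but not Rux.
C: satisfies the condition.
D: fails — Rwu but not Ruw.
E: fails — Rxw but not Rwx.

C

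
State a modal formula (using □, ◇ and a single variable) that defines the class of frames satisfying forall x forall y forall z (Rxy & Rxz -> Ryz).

A defining formula is ◇s → □◇s (the 5 axiom).

◇s → □◇s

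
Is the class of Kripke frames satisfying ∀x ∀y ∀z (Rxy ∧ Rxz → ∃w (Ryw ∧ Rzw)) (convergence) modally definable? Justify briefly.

Yes, by ◇□p → □◇p

Yes: it is convergence, defined by the .2 schema ◇□p → □◇p.
Suppose ◇□p→□◇p is valid. Take Rxy, Rxz and set V(p)={w : Ryw}. Then □p at y so ◇□p at x, so □◇p at x, so ◇p at z, giving w with Rzw and Ryw.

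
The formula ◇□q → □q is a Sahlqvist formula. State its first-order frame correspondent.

This schema is equivalent to the 5 axiom ◇q → □◇q.
It corresponds to the Euclidean property: ∀x ∀y ∀z (Rxy ∧ Rxz → Ryz).

the Euclidean property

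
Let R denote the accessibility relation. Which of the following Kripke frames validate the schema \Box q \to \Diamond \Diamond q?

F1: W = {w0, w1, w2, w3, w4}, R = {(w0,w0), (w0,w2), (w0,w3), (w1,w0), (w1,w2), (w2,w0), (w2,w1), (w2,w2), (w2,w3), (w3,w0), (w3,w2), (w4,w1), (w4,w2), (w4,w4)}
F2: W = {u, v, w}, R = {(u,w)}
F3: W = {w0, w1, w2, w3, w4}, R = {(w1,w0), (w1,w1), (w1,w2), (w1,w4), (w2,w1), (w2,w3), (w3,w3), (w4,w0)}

Frame correspondent (Sahlqvist): \forall x \exists w (xRw \wedge x R^2 w) — i.e. a generalized confluence (Geach) condition.
F1: condition met.
F2: fails — at u but no t with uRt and uR²t.
F3: fails — at w0 but no w with w0Rw and w0R²w.
Valid on: F1.

F1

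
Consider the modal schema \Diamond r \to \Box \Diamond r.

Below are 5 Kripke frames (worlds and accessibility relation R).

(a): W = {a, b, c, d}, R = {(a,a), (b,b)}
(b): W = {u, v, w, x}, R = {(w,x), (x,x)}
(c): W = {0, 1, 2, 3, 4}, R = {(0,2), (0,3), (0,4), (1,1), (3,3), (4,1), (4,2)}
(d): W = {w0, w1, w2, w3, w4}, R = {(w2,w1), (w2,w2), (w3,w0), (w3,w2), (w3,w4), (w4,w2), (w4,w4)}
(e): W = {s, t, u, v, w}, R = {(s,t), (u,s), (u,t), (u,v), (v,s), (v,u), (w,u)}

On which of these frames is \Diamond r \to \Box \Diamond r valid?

This is the axiom for the Euclidean property; its first-order frame correspondent is \forall x \forall y \forall z (Rxy \wedge Rxz \to Ryz).
(a): condition met.
(b): condition met.
(c): fails — R02 and R02 but not R22.
(d): fails — Rw2w1 and Rw2w1 but not Rw1w1.
(e): fails — Rst and Rst but not Rtt.

(a), (b)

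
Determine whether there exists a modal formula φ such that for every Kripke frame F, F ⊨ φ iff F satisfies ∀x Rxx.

Yes — defined by □p → p

This is a Sahlqvist condition; the T axiom □p → p defines it.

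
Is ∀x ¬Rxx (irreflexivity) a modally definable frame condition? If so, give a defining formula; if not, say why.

If a class were modally definable it would be closed under surjective bounded morphisms (Goldblatt–Thomason).
The 2-cycle (worlds a,b with a→b→a) is irreflexive, and the map sending every world to a single reflexive point • is a surjective bounded morphism (forth: every edge maps to (•,•); back: every world has a successor). So any modal formula valid on the 2-cycle is also valid on the reflexive point, which is not irreflexive.
So the class is not modally definable.

No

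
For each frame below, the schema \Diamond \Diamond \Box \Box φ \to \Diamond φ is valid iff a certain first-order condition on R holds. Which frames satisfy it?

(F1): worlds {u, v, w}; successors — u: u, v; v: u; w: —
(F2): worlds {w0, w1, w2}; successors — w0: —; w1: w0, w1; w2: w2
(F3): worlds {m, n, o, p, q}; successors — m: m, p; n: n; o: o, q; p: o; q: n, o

Frame correspondent (Sahlqvist): \forall x \forall y (x R^2 y \to \exists w (y R^2 w \wedge xRw)) — i.e. a generalized confluence (Geach) condition.
(F1): satisfies the condition.
(F2): fails — w1R²w0 but no w with w0R²w and w1Rw.
(F3): fails — mR²o but no w with oR²w and mRw.

(F1)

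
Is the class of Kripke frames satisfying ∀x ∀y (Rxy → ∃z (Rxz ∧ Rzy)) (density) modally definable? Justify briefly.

Yes — defined by □□r → □r

The condition is density. A defining modal formula is □□r → □r.
Suppose □□r→□r is valid. Take Rxy and set V(r)={w : xR²w}. Then □□r at x, so □r at x, so r at y, i.e. ∃z(Rxz∧Rzy).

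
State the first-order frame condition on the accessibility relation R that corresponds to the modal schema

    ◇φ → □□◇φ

This is a Sahlqvist (Geach-type) schema ◇^1□^0φ → □^2◇^1φ.
First-order correspondent: ∀x ∀y ∀z ((xRy ∧ xR²z) → ∃w (y = w ∧ zRw)).

∀x ∀y ∀z ((xRy ∧ xR²z) → ∃w (y = w ∧ zRw))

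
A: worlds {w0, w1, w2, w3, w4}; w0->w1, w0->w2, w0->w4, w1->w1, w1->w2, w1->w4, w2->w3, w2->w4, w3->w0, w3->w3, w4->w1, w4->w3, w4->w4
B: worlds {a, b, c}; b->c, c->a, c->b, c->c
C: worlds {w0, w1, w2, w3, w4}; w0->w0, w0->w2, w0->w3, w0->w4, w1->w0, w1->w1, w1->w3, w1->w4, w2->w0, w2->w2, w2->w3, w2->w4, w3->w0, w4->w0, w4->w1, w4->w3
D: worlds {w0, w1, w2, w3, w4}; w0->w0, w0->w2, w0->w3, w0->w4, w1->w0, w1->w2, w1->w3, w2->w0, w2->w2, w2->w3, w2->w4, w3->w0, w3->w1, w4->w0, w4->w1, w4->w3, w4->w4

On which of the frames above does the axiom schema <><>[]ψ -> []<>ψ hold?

C, D

Frame correspondent (Sahlqvist): forall x forall y forall z ((x R^2 y & xRz) -> exists w (yRw & zRw)) — i.e. a generalized confluence (Geach) condition.
A: fails — w0R²w3, w0Rw1 but no w with w3Rw and w1Rw.
B: fails — bR²a, bRc but no w with aRw and cRw.
C: holds.
D: holds.
Valid on: C, D.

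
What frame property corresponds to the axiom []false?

emptiness of R

□⊥ is valid iff no world has any successor (otherwise □⊥ fails at any world with one).
Conversely, any frame satisfying forall x forall y ~Rxy validates the schema.
Frame condition: forall x forall y ~Rxy.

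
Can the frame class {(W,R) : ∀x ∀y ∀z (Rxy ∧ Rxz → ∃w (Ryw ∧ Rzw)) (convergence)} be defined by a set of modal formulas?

The condition is convergence. A defining modal formula is ◇□q → □◇q.
Suppose ◇□q→□◇q is valid. Take Rxy, Rxz and set V(q)={w : Ryw}. Then □q at y so ◇□q at x, so □◇q at x, so ◇q at z, giving w with Rzw and Ryw.

Definable; ◇□q → □◇q defines it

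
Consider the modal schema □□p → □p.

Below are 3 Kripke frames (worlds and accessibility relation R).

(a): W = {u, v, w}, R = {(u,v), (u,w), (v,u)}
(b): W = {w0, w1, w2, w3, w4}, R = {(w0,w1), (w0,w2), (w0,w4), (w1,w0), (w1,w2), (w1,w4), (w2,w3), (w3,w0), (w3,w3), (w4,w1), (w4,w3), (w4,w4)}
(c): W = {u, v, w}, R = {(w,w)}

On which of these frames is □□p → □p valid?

Frame correspondent (Sahlqvist): ∀x ∀y (Rxy → ∃z (Rxz ∧ Rzy)) — i.e. density.
(a): fails — Ruv but no z with Ruz and Rzv.
(b): fails — Rw1w0 but no z with Rw1z and Rzw0.
(c): satisfies the condition.

(c)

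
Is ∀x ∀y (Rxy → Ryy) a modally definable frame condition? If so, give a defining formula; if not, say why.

Yes: it is shift-reflexivity, defined by the T□ schema □(□p → p).

Definable; □(□p → p) defines it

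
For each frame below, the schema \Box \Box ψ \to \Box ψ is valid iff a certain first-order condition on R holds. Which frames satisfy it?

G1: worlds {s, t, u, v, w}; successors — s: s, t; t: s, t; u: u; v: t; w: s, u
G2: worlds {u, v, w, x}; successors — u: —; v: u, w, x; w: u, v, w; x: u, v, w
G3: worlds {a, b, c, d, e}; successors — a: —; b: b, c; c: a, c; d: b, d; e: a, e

The schema corresponds to density: \forall x \forall y (Rxy \to \exists z (Rxz \wedge Rzy)).
G1: holds.
G2: fails — Rvx but no z with Rvz and Rzx.
G3: holds.
Valid on: G1, G3.

G1, G3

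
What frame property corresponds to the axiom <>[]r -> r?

This schema is equivalent to the B axiom r → □◇r.
It corresponds to symmetry: forall x forall y (Rxy -> Ryx).

Symmetry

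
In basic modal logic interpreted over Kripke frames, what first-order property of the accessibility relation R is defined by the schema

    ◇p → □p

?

partial functionality: ∀x ∀y ∀z (Rxy ∧ Rxz → y = z)

Suppose ◇p→□p is valid. Take Rxy, Rxz and set V(p)={y}. Then ◇p at x, so □p at x, so p at z, i.e. z=y.
Conversely, any frame satisfying ∀x ∀y ∀z (Rxy ∧ Rxz → y = z) validates the schema.
So the correspondent is partial functionality.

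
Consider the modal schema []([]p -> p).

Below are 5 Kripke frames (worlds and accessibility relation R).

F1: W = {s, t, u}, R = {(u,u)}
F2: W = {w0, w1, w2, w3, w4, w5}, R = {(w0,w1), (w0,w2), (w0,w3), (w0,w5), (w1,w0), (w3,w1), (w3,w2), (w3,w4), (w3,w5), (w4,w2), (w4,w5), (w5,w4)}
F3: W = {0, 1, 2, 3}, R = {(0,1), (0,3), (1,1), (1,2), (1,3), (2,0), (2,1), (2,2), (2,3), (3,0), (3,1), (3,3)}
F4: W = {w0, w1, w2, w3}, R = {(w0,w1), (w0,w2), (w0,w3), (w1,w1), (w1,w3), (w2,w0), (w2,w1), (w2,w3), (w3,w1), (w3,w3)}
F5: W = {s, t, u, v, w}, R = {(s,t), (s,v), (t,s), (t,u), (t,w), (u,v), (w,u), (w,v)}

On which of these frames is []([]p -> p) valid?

F1

The schema corresponds to shift-reflexivity: forall x forall y (Rxy -> Ryy).
F1: ✓.
F2: fails — Rw1w0 but not Rw0w0.
F3: fails — R20 but not R00.
F4: fails — Rw0w2 but not Rw2w2.
F5: fails — Ruv but not Rvv.
Valid on: F1.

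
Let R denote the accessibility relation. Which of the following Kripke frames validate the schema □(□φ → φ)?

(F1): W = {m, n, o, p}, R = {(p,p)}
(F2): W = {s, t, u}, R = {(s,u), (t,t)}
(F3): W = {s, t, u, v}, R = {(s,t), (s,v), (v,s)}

This is the axiom for shift-reflexivity; its first-order frame correspondent is ∀x ∀y (Rxy → Ryy).
(F1): condition met.
(F2): fails — Rsu but not Ruu.
(F3): fails — Rsv but not Rvv.
Valid on: (F1).

(F1)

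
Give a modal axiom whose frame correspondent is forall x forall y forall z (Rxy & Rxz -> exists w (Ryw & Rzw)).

The condition is convergence. The .2 schema ◇□p → □◇p defines it.
Suppose ◇□p→□◇p is valid. Take Rxy, Rxz and set V(p)={w : Ryw}. Then □p at y so ◇□p at x, so □◇p at x, so ◇p at z, giving w with Rzw and Ryw.

◇□p → □◇p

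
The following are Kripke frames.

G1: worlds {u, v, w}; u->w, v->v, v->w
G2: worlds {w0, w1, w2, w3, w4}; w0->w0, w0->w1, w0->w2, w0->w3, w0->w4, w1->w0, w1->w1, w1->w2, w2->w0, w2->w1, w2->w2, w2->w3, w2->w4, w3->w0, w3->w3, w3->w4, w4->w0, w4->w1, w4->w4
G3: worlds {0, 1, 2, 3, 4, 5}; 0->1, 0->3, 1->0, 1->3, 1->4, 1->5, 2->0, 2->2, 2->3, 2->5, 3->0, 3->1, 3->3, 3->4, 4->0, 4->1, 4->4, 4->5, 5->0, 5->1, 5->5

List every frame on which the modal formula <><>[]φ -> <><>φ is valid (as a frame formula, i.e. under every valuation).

G2, G3

Frame correspondent (Sahlqvist): forall x forall y (x R^2 y -> exists w (yRw & x R^2 w)) — i.e. a generalized confluence (Geach) condition.
G1: fails — vR²w but no t with wRt and vR²t.
G2: satisfies the condition.
G3: satisfies the condition.
Valid on: G2, G3.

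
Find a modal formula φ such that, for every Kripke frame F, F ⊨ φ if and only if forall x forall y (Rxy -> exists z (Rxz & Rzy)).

□□s → □s

The condition is density. The C4 schema □□s → □s defines it.
Suppose □□s→□s is valid. Take Rxy and set V(s)={w : xR²w}. Then □□s at x, so □s at x, so s at y, i.e. ∃z(Rxz∧Rzy).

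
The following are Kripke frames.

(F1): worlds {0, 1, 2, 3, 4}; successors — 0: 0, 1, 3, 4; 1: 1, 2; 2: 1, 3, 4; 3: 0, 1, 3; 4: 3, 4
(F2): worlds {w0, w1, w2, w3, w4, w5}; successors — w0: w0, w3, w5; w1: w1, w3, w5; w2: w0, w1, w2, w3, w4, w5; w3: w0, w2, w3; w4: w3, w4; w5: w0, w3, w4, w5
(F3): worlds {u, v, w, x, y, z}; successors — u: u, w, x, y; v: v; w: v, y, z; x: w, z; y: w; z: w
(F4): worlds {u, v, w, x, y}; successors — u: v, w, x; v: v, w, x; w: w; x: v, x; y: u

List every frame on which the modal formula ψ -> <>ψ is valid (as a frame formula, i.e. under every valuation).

The schema corresponds to a generalized confluence (Geach) condition: forall x exists w (x = w & xRw).
(F1): fails — at 2 but no w with 2=w and 2Rw.
(F2): satisfies the condition.
(F3): fails — at w but no t with w=t and wRt.
(F4): fails — at u but no t with u=t and uRt.

(F2)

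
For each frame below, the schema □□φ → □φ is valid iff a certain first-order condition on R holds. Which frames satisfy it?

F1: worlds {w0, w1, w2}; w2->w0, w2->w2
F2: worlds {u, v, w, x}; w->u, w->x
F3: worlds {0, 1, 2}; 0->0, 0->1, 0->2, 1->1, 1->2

F1, F3

The schema corresponds to density: ∀x ∀y (Rxy → ∃z (Rxz ∧ Rzy)).
F1: condition met.
F2: fails — Rwu but no z with Rwz and Rzu.
F3: condition met.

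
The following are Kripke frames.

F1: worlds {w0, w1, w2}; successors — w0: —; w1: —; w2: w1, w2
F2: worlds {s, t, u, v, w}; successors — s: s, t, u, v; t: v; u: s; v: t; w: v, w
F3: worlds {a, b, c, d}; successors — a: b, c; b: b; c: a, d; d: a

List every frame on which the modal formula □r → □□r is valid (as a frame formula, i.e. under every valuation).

This is the axiom for transitivity; its first-order frame correspondent is ∀x ∀y ∀z (Rxy ∧ Ryz → Rxz).
F1: condition met.
F2: fails — Rtv and Rvt but not Rtt.
F3: fails — Rac and Rcd but not Rad.

F1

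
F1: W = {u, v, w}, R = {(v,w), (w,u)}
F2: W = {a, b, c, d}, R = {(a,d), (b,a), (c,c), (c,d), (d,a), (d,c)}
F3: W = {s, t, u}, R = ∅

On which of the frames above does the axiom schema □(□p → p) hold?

The schema corresponds to shift-reflexivity: ∀x ∀y (Rxy → Ryy).
F1: fails — Rwu but not Ruu.
F2: fails — Rcd but not Rdd.
F3: holds.
Valid on: F3.

F3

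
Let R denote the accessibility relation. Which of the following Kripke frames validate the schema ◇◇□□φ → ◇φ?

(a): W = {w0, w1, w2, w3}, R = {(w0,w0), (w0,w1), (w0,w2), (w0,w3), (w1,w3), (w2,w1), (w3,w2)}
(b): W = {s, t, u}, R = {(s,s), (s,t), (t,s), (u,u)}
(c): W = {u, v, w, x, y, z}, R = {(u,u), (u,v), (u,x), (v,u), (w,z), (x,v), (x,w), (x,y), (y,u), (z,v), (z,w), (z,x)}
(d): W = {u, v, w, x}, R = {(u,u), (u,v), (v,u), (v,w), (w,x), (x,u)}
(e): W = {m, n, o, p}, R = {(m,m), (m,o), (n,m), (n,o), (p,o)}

(a), (b)

The schema corresponds to a generalized confluence (Geach) condition: ∀x ∀y (xR²y → ∃w (yR²w ∧ xRw)).
(a): condition met.
(b): condition met.
(c): fails — wR²v but no t with vR²t and wRt.
(d): fails — wR²u but no t with uR²t and wRt.
(e): fails — mR²o but no w with oR²w and mRw.
Valid on: (a), (b).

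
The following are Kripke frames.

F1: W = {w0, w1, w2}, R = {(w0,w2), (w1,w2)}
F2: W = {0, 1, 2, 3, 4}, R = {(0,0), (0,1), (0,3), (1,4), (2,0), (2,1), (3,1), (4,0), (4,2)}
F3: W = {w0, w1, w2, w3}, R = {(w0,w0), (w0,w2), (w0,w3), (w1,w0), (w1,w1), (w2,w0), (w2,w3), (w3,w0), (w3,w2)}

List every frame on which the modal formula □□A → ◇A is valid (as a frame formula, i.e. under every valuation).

F3

This is the axiom for a generalized confluence (Geach) condition; its first-order frame correspondent is ∀x ∃w (xR²w ∧ xRw).
F1: fails — at w0 but no w with w0R²w and w0Rw.
F2: fails — at 1 but no w with 1R²w and 1Rw.
F3: holds.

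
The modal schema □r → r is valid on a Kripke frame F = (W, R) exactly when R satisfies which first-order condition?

Suppose □r→r is valid. At any x set V(r)={w : Rxw}. Then □r holds at x, so r holds at x, i.e. Rxx.
Conversely, on a frame with reflexivity the schema holds at every world under every valuation.
Frame condition: ∀x Rxx.

reflexivity: ∀x Rxx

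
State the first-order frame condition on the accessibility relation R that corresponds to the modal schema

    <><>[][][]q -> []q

forall x forall y forall z ((x R^2 y & xRz) -> exists w (y R^3 w & z = w))

This is a Sahlqvist (Geach-type) schema ◇^2□^3q → □^1◇^0q.
Minimal-valuation argument: fix x; take any y with xR^2y and any z with xR^1z. Set V(q) to the set of worlds R-reachable from y in exactly 3 steps. Then □^3q holds at y, so the antecedent holds at x; validity forces ◇^0q at z, giving a w with zR^0w and yR^3w.
First-order correspondent: forall x forall y forall z ((x R^2 y & xRz) -> exists w (y R^3 w & z = w)).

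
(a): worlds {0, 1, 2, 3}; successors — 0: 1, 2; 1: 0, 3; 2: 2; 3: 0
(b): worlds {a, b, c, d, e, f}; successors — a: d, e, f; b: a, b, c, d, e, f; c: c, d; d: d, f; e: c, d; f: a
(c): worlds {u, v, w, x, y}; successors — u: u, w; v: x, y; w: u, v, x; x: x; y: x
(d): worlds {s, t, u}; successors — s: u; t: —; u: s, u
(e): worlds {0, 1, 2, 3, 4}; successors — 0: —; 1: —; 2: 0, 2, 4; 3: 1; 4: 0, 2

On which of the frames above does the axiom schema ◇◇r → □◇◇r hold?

This is the axiom for a generalized confluence (Geach) condition; its first-order frame correspondent is ∀x ∀y ∀z ((xR²y ∧ xRz) → ∃w (y = w ∧ zR²w)).
(a): fails — 0R²0, 0R2 but no w with 0=w and 2R²w.
(b): fails — aR²a, aRe but no w with a=w and eR²w.
(c): fails — uR²v, uRw but no t with v=t and wR²t.
(d): condition met.
(e): fails — 2R²0, 2R0 but no w with 0=w and 0R²w.
Valid on: (d).

(d)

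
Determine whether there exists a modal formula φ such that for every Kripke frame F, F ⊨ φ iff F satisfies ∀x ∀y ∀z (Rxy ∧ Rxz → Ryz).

Yes, by ◇q → □◇q

The condition is the Euclidean property. A defining modal formula is ◇q → □◇q.
Suppose ◇q→□◇q is valid. Take Rxy, Rxz and set V(q)={y}. Then ◇q at x, so □◇q at x, so ◇q at z, so some w with Rzw has q; w=y, i.e. Rzy. By symmetry of the argument, Ryz.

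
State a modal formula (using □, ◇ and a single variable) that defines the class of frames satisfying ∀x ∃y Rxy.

The condition is seriality. The D schema □p → ◇p defines it.
Suppose □p→◇p is valid. At any x set V(p)=W. Then □p at x, so ◇p at x, so x has a successor.

□p → ◇p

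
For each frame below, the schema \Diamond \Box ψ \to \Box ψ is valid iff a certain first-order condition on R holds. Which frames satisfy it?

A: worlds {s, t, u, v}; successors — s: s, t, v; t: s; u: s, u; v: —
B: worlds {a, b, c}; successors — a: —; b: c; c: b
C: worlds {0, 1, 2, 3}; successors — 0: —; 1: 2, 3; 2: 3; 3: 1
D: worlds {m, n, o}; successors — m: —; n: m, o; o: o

The schema corresponds to the Euclidean property: \forall x \forall y \forall z (Rxy \wedge Rxz \to Ryz).
A: fails — Rsv and Rsv but not Rvv.
B: fails — Rbc and Rbc but not Rcc.
C: fails — R12 and R12 but not R22.
D: fails — Rno and Rnm but not Rom.
Valid on no frame.

none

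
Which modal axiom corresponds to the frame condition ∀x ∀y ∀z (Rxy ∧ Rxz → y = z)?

A defining formula is ◇q → □q (the CD axiom).
Suppose ◇q→□q is valid. Take Rxy, Rxz and set V(q)={y}. Then ◇q at x, so □q at x, so q at z, i.e. z=y.

◇q → □q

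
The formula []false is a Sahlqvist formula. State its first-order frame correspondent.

emptiness of R: forall x forall y ~Rxy

This schema is the Ver axiom.
Its frame correspondent is emptiness of R — forall x forall y ~Rxy.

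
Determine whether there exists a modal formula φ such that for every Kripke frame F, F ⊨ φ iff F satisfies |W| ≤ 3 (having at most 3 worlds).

Not modally definable

Any modally definable frame class is closed under disjoint unions.
Any modal formula valid on each of 4 disjoint one-world frames is valid on their disjoint union (validity is preserved under disjoint unions). Each one-world frame has |W|=1≤3, but the union has |W|=4.
Hence having at most 3 worlds is not modally definable.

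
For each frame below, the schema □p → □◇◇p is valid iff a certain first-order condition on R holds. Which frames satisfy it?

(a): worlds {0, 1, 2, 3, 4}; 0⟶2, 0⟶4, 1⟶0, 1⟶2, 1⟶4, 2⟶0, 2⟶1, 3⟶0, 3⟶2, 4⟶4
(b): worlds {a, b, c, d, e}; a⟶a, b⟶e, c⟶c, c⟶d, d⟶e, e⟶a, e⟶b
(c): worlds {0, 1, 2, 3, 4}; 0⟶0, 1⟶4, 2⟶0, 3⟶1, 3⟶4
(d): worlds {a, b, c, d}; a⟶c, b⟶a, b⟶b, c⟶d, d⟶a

This is the axiom for a generalized confluence (Geach) condition; its first-order frame correspondent is ∀x ∀z (xRz → ∃w (xRw ∧ zR²w)).
(a): holds.
(b): fails — cRd but no w with cRw and dR²w.
(c): fails — 1R4 but no w with 1Rw and 4R²w.
(d): fails — aRc but no w with aRw and cR²w.

(a)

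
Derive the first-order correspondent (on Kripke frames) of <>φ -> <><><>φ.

This is a Sahlqvist (Geach-type) schema ◇^1□^0φ → □^0◇^3φ.
Minimal-valuation argument: fix x; take any y with xR^1y and any z with xR^0z. Set V(φ) to the set of worlds R-reachable from y in exactly 0 steps. Then □^0φ holds at y, so the antecedent holds at x; validity forces ◇^3φ at z, giving a w with zR^3w and yR^0w.
First-order correspondent: forall x forall y (xRy -> exists w (y = w & x R^3 w)).

forall x forall y (xRy -> exists w (y = w & x R^3 w))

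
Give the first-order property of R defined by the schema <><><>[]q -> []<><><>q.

forall x forall y forall z ((x R^3 y & xRz) -> exists w (yRw & z R^3 w))

This is a Sahlqvist (Geach-type) schema ◇^3□^1q → □^1◇^3q.
Minimal-valuation argument: fix x; take any y with xR^3y and any z with xR^1z. Set V(q) to the set of worlds R-reachable from y in exactly 1 step. Then □^1q holds at y, so the antecedent holds at x; validity forces ◇^3q at z, giving a w with zR^3w and yR^1w.
First-order correspondent: forall x forall y forall z ((x R^3 y & xRz) -> exists w (yRw & z R^3 w)).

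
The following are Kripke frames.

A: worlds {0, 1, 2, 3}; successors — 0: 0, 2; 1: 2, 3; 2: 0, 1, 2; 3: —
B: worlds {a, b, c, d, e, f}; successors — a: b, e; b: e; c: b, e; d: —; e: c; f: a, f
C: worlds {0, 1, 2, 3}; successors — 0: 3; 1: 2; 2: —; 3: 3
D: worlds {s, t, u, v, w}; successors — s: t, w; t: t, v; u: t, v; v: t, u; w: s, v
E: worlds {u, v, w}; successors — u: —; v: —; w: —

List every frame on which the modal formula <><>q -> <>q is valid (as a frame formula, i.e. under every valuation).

The schema corresponds to a generalized confluence (Geach) condition: forall x forall y (x R^2 y -> exists w (y = w & xRw)).
A: fails — 0R²1 but no w with 1=w and 0Rw.
B: fails — aR²c but no w with c=w and aRw.
C: condition met.
D: fails — sR²s but no w* with s=w* and sRw*.
E: condition met.

C, E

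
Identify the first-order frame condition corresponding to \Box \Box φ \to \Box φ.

Density

This is the C4 axiom.
It corresponds to density: \forall x \forall y (Rxy \to \exists z (Rxz \wedge Rzy)).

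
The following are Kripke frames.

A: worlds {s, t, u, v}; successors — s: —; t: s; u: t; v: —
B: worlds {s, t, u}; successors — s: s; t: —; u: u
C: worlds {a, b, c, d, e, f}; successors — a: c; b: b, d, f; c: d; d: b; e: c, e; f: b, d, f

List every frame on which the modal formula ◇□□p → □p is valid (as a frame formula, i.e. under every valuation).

This is the axiom for a generalized confluence (Geach) condition; its first-order frame correspondent is ∀x ∀y ∀z ((xRy ∧ xRz) → ∃w (yR²w ∧ z = w)).
A: fails — tRs, tRs but no w with sR²w and s=w.
B: ✓.
C: fails — aRc, aRc but no w with cR²w and c=w.

B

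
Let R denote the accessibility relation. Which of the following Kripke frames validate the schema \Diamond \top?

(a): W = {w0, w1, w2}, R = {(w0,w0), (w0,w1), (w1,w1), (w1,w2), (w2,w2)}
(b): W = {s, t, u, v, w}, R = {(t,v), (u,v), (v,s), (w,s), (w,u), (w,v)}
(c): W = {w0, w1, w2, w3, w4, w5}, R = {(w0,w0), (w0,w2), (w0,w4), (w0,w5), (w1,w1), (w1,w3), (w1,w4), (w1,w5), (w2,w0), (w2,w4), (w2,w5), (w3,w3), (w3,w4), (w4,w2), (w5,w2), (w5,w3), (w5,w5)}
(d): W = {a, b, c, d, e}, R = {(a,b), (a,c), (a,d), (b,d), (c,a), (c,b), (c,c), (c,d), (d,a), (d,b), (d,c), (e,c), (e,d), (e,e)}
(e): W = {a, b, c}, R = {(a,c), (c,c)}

(a), (c), (d)

Frame correspondent (Sahlqvist): \forall x \exists y Rxy — i.e. seriality.
(a): ✓.
(b): fails — world s has no successor.
(c): ✓.
(d): ✓.
(e): fails — world b has no successor.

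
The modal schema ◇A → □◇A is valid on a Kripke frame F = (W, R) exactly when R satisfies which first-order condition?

the Euclidean property: ∀x ∀y ∀z (Rxy ∧ Rxz → Ryz)

This is the 5 axiom.
It corresponds to the Euclidean property: ∀x ∀y ∀z (Rxy ∧ Rxz → Ryz).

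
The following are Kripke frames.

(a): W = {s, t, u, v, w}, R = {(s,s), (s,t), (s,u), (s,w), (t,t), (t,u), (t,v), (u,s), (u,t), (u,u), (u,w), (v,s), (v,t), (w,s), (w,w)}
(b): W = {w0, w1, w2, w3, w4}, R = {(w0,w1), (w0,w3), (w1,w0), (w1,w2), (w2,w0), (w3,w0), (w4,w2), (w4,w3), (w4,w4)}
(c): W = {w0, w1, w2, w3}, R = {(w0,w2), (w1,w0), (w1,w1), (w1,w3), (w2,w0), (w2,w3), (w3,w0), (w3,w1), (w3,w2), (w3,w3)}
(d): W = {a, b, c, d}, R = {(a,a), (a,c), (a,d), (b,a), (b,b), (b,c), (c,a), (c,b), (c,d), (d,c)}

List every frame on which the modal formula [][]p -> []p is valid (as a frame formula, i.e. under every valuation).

This is the axiom for density; its first-order frame correspondent is forall x forall y (Rxy -> exists z (Rxz & Rzy)).
(a): holds.
(b): fails — Rw1w2 but no z with Rw1z and Rzw2.
(c): fails — Rw0w2 but no z with Rw0z and Rzw2.
(d): fails — Rdc but no z with Rdz and Rzc.
Valid on: (a).

(a)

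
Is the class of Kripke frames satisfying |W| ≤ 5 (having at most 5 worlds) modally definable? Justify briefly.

No — not modally definable

Modal frame validity is preserved under disjoint unions.
Any modal formula valid on each of 6 disjoint one-world frames is valid on their disjoint union (validity is preserved under disjoint unions). Each one-world frame has |W|=1≤5, but the union has |W|=6.
So no modal formula (or set of formulas) defines exactly the |W|≤5 frames.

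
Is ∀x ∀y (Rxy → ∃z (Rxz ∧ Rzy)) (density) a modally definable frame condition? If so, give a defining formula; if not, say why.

The condition is density. A defining modal formula is □□r → □r.
Suppose □□r→□r is valid. Take Rxy and set V(r)={w : xR²w}. Then □□r at x, so □r at x, so r at y, i.e. ∃z(Rxz∧Rzy).

Definable; □□r → □r defines it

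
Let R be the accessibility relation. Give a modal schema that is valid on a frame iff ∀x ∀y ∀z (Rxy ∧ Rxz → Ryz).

A defining formula is ◇r → □◇r (the 5 axiom).
Suppose ◇r→□◇r is valid. Take Rxy, Rxz and set V(r)={y}. Then ◇r at x, so □◇r at x, so ◇r at z, so some w with Rzw has r; w=y, i.e. Rzy. By symmetry of the argument, Ryz.

◇r → □◇r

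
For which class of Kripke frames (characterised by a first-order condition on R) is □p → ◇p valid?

seriality: ∀x ∃y Rxy

This is the D axiom.
It corresponds to seriality: ∀x ∃y Rxy.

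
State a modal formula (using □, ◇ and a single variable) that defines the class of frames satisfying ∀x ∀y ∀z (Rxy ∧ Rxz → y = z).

◇p → □p

This is partial functionality; the standard corresponding axiom is CD: ◇p → □p.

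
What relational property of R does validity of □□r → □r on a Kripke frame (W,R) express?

density

This schema is the C4 axiom.
It corresponds to density: ∀x ∀y (Rxy → ∃z (Rxz ∧ Rzy)).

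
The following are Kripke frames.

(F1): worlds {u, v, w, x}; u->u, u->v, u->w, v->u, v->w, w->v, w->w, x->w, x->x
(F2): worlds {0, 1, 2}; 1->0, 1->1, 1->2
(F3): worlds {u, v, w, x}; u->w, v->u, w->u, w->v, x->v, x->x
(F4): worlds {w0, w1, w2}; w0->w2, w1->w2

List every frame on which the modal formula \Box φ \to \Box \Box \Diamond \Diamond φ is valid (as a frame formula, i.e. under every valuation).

The schema corresponds to a generalized confluence (Geach) condition: \forall x \forall z (x R^2 z \to \exists w (xRw \wedge z R^2 w)).
(F1): condition met.
(F2): fails — 1R²0 but no w with 1Rw and 0R²w.
(F3): fails — uR²u but no t with uRt and uR²t.
(F4): condition met.

(F1), (F4)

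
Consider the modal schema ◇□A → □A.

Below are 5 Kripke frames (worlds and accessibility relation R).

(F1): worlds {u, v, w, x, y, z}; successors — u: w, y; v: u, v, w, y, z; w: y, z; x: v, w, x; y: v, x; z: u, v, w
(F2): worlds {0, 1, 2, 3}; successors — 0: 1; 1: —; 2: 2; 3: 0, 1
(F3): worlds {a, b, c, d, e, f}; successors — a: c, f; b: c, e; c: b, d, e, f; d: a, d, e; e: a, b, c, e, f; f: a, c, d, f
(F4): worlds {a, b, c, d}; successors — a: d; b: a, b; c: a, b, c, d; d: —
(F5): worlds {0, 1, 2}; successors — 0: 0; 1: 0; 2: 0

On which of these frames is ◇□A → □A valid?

(F5)

The schema corresponds to a generalized confluence (Geach) condition: ∀x ∀y ∀z ((xRy ∧ xRz) → ∃w (yRw ∧ z = w)).
(F1): fails — uRw, uRw but no t with wRt and w=t.
(F2): fails — 0R1, 0R1 but no w with 1Rw and 1=w.
(F3): fails — aRc, aRc but no w with cRw and c=w.
(F4): fails — aRd, aRd but no w with dRw and d=w.
(F5): condition met.
Valid on: (F5).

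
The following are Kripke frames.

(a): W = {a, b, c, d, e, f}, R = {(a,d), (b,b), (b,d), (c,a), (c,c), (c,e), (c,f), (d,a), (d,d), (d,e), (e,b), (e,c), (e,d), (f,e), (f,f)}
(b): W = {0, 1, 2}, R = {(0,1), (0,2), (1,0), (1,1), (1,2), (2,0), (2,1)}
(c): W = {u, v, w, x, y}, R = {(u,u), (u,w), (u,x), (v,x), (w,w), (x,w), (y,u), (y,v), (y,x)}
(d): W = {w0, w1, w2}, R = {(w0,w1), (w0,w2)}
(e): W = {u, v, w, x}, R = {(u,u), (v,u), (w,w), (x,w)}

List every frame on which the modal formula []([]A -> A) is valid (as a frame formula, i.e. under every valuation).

This is the axiom for shift-reflexivity; its first-order frame correspondent is forall x forall y (Rxy -> Ryy).
(a): fails — Rfe but not Ree.
(b): fails — R10 but not R00.
(c): fails — Ryx but not Rxx.
(d): fails — Rw0w1 but not Rw1w1.
(e): condition met.

(e)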